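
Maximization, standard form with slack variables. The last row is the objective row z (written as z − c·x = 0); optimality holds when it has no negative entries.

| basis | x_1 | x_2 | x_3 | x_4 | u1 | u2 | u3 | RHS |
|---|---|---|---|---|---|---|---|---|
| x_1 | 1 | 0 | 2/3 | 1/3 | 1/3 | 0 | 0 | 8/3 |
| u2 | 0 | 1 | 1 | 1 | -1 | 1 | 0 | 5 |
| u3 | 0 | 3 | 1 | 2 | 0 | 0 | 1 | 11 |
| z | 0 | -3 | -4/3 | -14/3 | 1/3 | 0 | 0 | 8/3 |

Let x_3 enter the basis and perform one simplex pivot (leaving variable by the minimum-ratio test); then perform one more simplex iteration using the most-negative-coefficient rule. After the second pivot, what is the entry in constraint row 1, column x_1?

Ratio test on column x_3 — row 1: (8/3)/(2/3) = 4; row 2: 5/1 = 5; row 3: 11/1 = 11. Minimum is 4 at row 1 (x_1 leaves); pivot element 2/3.
Divide row 1 by 2/3; eliminate column x_3 from the other rows.
Second iteration: most negative z-row entry is -4 in column x_4, so x_4 enters.
Ratio test on column x_4 — row 1: 4/(1/2) = 8; row 2: 1/(1/2) = 2; row 3: 7/(3/2) = 14/3. Minimum is 2 at row 2 (u2 leaves); pivot element 1/2.
Divide row 2 by 1/2; eliminate column x_4 from the other rows.
After both pivots, the entry at constraint row 1, column x_1 is 3.

3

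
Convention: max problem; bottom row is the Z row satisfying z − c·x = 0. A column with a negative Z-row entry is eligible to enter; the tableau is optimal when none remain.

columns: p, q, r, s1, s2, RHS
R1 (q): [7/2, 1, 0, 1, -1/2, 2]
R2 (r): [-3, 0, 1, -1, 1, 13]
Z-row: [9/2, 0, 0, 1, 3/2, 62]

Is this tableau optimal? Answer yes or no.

yes

Every Z-row coefficient is ≥ 0, so the tableau is optimal.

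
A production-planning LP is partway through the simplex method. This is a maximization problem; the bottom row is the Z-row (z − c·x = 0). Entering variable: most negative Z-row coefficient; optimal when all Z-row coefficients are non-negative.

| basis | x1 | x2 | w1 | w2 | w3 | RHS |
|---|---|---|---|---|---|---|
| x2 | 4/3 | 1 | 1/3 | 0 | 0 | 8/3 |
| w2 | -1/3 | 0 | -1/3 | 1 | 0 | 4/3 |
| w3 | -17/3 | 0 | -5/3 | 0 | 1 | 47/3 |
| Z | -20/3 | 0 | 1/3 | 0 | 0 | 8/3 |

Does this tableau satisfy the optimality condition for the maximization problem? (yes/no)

The Z-row has a negative entry -20/3 in column x1, so it is not optimal.

no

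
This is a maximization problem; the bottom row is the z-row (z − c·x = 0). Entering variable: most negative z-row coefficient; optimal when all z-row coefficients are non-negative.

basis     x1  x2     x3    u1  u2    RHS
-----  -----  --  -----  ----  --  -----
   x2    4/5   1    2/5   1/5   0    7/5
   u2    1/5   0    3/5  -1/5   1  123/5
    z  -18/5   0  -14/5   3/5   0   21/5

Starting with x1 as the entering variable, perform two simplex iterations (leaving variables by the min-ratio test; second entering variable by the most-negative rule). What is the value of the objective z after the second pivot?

Ratio test on column x1 — row 1: (7/5)/(4/5) = 7/4; row 2: (123/5)/(1/5) = 123. Minimum is 7/4 at row 1 (x2 leaves); pivot element 4/5.
Pivot on row 1; the z-row RHS becomes 21/5 − (-18/5)·(7/4) = 21/2.
Next entering variable (most negative z-row entry -1): x3.
Ratio test on column x3 — row 1: (7/4)/(1/2) = 7/2; row 2: (97/4)/(1/2) = 97/2. Minimum is 7/2 at row 1 (x1 leaves); pivot element 1/2.
After the second pivot the z-row RHS is 21/2 − (-1)·(7/2) = 14.

14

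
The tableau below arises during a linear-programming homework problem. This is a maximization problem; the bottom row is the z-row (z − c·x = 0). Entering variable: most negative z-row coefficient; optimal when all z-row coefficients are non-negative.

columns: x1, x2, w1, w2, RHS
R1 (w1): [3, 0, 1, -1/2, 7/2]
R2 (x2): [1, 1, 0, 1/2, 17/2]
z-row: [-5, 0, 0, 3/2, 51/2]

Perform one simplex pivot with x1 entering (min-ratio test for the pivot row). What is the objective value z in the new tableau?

Ratio test on column x1 — row 1: (7/2)/3 = 7/6; row 2: (17/2)/1 = 17/2. Minimum is 7/6 at row 1 (w1 leaves); pivot element 3.
Pivot on row 1; the z-row RHS becomes 51/2 − (-5)·(7/6) = 94/3.

94/3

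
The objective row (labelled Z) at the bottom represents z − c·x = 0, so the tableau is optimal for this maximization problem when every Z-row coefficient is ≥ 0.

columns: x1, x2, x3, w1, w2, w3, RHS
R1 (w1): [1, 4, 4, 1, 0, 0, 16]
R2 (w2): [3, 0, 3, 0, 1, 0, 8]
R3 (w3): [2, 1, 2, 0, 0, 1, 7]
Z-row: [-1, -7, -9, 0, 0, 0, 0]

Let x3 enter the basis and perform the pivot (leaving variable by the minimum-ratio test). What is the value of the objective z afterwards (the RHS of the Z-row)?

Ratio test on column x3 — row 1: 16/4 = 4; row 2: 8/3 = 8/3; row 3: 7/2 = 7/2. Minimum is 8/3 at row 2 (w2 leaves); pivot element 3.
Pivot on row 2; the Z-row RHS becomes 0 − (-9)·(8/3) = 24.

24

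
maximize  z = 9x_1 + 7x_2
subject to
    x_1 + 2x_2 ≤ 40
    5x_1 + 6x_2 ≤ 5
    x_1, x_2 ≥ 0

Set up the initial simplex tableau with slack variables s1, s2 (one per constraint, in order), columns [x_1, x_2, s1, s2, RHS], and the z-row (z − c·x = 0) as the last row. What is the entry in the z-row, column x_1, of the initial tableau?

-9

The z-row carries the negated objective coefficients: the x_1 entry is -9.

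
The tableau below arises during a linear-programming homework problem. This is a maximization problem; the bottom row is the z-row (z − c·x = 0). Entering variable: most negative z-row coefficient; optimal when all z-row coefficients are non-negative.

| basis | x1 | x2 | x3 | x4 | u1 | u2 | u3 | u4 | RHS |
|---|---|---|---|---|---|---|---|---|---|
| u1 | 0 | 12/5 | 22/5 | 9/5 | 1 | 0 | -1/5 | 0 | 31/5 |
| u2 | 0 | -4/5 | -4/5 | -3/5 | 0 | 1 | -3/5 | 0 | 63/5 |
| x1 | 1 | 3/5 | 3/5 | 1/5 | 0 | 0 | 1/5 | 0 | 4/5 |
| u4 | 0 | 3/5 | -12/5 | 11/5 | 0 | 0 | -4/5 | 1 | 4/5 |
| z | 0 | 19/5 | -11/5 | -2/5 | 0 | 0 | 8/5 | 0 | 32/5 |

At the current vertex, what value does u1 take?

u1 is basic (row 1); its value is the RHS of that row, 31/5.

31/5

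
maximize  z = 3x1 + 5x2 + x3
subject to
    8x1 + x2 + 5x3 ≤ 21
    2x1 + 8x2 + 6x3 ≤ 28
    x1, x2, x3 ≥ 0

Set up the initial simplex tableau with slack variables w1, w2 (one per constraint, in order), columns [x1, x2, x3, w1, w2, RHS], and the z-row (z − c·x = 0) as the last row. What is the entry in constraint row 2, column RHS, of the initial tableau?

The RHS of constraint 2 is b_2 = 28.

28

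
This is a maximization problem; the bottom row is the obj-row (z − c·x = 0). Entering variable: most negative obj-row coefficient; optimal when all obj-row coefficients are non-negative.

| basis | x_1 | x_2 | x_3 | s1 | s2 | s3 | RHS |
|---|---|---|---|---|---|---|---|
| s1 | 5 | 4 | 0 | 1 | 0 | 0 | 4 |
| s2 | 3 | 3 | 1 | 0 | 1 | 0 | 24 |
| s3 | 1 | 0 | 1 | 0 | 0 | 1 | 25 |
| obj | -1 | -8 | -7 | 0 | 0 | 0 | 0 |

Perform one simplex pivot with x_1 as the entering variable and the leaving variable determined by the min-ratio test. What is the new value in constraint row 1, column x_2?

4/5

Ratio test on column x_1 — row 1: 4/5 = 4/5; row 2: 24/3 = 8; row 3: 25/1 = 25. Minimum is 4/5 at row 1 (s1 leaves); pivot element 5.
Divide row 1 by 5; eliminate column x_1 from the other rows.
In the new row 1, the x_2 entry is the old entry divided by the pivot: 4/5 = 4/5.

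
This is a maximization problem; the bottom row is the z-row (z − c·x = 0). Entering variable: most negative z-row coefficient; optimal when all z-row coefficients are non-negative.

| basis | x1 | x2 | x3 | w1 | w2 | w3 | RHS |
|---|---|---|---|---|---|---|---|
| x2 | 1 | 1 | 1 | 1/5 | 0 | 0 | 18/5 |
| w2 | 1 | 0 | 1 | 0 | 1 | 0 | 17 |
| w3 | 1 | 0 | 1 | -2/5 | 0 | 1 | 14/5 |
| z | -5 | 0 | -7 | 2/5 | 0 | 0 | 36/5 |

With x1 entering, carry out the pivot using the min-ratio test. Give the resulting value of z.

106/5

Ratio test on column x1 — row 1: (18/5)/1 = 18/5; row 2: 17/1 = 17; row 3: (14/5)/1 = 14/5. Minimum is 14/5 at row 3 (w3 leaves); pivot element 1.
Pivot on row 3; the z-row RHS becomes 36/5 − (-5)·(14/5) = 106/5.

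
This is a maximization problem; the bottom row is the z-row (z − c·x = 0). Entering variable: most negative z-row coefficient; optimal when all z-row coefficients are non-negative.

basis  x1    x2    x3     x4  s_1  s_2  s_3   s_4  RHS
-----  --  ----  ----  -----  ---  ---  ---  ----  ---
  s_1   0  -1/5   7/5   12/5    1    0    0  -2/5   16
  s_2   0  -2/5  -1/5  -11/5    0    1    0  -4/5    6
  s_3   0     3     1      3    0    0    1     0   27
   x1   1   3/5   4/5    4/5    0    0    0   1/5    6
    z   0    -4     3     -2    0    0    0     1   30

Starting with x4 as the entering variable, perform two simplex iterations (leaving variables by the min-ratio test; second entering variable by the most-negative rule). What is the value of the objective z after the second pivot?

95/2

Ratio test on column x4 — row 1: 16/(12/5) = 20/3; row 2: entry -11/5 ≤ 0; row 3: 27/3 = 9; row 4: 6/(4/5) = 15/2. Minimum is 20/3 at row 1 (s_1 leaves); pivot element 12/5.
Pivot on row 1; the z-row RHS becomes 30 − (-2)·(20/3) = 130/3.
Next entering variable (most negative z-row entry -25/6): x2.
Ratio test on column x2 — row 1: entry -1/12 ≤ 0; row 2: entry -7/12 ≤ 0; row 3: 7/(13/4) = 28/13; row 4: (2/3)/(2/3) = 1. Minimum is 1 at row 4 (x1 leaves); pivot element 2/3.
After the second pivot the z-row RHS is 130/3 − (-25/6)·1 = 95/2.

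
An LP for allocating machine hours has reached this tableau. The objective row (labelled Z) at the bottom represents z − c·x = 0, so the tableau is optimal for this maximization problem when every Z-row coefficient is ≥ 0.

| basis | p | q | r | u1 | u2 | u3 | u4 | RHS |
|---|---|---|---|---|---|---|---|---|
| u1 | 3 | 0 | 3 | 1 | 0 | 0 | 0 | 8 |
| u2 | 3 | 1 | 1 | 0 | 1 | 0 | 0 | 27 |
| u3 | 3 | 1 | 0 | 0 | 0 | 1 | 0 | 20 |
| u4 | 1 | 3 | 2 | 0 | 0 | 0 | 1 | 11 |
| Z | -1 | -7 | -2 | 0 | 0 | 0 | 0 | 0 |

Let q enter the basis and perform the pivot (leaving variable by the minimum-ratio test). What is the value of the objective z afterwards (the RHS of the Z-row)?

77/3

Ratio test on column q — row 1: entry 0 ≤ 0; row 2: 27/1 = 27; row 3: 20/1 = 20; row 4: 11/3 = 11/3. Minimum is 11/3 at row 4 (u4 leaves); pivot element 3.
Pivot on row 4; the Z-row RHS becomes 0 − (-7)·(11/3) = 77/3.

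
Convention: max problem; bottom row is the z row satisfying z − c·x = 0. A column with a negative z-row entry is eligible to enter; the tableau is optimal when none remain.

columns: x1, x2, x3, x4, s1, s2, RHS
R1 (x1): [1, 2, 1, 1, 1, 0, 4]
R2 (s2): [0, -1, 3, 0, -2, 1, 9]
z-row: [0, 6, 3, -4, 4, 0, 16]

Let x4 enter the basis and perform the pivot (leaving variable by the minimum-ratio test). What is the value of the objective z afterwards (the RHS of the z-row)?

Ratio test on column x4 — row 1: 4/1 = 4; row 2: entry 0 ≤ 0. Minimum is 4 at row 1 (x1 leaves); pivot element 1.
Pivot on row 1; the z-row RHS becomes 16 − (-4)·4 = 32.

32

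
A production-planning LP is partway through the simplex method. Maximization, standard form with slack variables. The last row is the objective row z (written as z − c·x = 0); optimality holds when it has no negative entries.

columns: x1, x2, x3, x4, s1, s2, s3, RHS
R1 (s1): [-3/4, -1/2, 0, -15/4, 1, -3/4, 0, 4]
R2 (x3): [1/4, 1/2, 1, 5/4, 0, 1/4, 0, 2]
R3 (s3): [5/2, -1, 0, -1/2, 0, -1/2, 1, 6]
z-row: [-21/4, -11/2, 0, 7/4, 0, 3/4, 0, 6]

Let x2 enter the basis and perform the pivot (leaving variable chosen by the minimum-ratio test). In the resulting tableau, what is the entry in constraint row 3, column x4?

2

Ratio test on column x2 — row 1: entry -1/2 ≤ 0; row 2: 2/(1/2) = 4; row 3: entry -1 ≤ 0. Minimum is 4 at row 2 (x3 leaves); pivot element 1/2.
Divide row 2 by 1/2; eliminate column x2 from the other rows.
Row 3 update in column x4: -1/2 − (-1)·(5/2) = 2.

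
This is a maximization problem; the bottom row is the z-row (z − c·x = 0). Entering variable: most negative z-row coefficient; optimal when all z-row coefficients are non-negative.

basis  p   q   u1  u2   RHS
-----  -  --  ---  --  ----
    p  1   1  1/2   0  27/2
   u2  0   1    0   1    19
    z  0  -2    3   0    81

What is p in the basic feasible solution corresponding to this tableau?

p is basic (row 1); its value is the RHS of that row, 27/2.

27/2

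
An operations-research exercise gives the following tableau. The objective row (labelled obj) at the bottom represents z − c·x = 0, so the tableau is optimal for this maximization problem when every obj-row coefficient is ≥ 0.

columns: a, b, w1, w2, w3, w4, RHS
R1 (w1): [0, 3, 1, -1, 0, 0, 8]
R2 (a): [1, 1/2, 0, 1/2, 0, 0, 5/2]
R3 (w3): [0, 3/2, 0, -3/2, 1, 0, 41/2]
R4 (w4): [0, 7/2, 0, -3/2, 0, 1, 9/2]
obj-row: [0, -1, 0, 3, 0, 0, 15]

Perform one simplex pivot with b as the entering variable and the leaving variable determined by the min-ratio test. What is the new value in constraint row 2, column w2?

5/7

Ratio test on column b — row 1: 8/3 = 8/3; row 2: (5/2)/(1/2) = 5; row 3: (41/2)/(3/2) = 41/3; row 4: (9/2)/(7/2) = 9/7. Minimum is 9/7 at row 4 (w4 leaves); pivot element 7/2.
Divide row 4 by 7/2; eliminate column b from the other rows.
Row 2 update in column w2: 1/2 − (1/2)·(-3/7) = 5/7.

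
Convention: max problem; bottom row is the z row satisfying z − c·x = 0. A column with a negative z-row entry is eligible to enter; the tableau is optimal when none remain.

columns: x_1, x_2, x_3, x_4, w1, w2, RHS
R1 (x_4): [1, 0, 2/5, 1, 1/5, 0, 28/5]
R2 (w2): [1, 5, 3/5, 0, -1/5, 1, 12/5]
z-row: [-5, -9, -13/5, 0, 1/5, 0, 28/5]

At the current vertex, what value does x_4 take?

28/5

x_4 is basic (row 1); its value is the RHS of that row, 28/5.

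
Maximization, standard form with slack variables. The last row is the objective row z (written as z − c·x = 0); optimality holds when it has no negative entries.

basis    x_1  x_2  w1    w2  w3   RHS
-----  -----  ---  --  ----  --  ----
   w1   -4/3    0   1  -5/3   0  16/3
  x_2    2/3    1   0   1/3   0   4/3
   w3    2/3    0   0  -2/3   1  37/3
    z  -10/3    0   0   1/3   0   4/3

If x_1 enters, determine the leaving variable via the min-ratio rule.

x_2

Column x_1 entries and ratios — w1: -4/3 ≤ 0, skip; x_2: (4/3)/(2/3) = 2; w3: (37/3)/(2/3) = 37/2.
Smallest ratio is 2 in the row of x_2, so x_2 leaves.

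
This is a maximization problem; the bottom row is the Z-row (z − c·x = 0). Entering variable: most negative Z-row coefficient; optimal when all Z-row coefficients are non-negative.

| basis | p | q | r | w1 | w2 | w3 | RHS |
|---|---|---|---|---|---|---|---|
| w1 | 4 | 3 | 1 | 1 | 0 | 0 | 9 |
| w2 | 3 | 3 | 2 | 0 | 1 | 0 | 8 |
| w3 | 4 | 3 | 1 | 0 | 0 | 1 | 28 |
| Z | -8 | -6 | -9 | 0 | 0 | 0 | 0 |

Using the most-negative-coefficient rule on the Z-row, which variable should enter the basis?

r

Negative Z-row entries: p: -8, q: -6, r: -9.
The most negative is -9 in column r, so r enters.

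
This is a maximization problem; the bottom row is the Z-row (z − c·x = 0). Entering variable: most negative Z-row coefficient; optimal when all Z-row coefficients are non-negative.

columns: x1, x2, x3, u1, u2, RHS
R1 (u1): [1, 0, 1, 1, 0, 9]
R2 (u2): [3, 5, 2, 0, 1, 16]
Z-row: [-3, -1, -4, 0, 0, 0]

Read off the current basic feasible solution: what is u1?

u1 is basic (row 1); its value is the RHS of that row, 9.

9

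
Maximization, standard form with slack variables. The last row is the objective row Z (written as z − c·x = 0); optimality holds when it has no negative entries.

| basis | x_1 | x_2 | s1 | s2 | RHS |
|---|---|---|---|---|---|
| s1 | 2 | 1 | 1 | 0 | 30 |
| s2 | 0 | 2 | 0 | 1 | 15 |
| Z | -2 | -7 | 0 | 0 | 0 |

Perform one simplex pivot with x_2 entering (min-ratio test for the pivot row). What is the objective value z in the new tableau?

Ratio test on column x_2 — row 1: 30/1 = 30; row 2: 15/2 = 15/2. Minimum is 15/2 at row 2 (s2 leaves); pivot element 2.
Pivot on row 2; the Z-row RHS becomes 0 − (-7)·(15/2) = 105/2.

105/2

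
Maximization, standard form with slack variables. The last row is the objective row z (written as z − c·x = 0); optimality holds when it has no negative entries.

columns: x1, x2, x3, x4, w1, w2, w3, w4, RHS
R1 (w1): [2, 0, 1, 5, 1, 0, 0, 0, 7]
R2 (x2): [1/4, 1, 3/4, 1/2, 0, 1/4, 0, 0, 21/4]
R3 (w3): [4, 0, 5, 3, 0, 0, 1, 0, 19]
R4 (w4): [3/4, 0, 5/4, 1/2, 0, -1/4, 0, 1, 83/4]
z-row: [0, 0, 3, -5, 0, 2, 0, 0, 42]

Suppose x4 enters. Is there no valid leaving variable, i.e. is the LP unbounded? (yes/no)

no

Column x4 has positive entries in row(s) 1, 2, 3, 4, so the ratio test bounds it — not unbounded.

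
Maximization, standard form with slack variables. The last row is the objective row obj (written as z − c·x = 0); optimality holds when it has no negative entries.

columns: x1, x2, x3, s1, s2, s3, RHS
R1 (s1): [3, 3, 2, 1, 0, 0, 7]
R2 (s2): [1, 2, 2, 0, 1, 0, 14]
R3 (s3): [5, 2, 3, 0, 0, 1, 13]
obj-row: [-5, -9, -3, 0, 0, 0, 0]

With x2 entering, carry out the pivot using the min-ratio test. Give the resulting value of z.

Ratio test on column x2 — row 1: 7/3 = 7/3; row 2: 14/2 = 7; row 3: 13/2 = 13/2. Minimum is 7/3 at row 1 (s1 leaves); pivot element 3.
Pivot on row 1; the obj-row RHS becomes 0 − (-9)·(7/3) = 21.

21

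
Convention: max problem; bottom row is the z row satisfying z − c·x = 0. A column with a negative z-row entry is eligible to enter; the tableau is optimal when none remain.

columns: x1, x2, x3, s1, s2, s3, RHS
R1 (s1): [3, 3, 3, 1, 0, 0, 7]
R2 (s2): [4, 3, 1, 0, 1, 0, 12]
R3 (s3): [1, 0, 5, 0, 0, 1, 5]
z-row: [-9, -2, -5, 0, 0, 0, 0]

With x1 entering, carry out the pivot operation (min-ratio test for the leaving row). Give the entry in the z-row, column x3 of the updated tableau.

Ratio test on column x1 — row 1: 7/3 = 7/3; row 2: 12/4 = 3; row 3: 5/1 = 5. Minimum is 7/3 at row 1 (s1 leaves); pivot element 3.
Divide row 1 by 3; eliminate column x1 from the other rows.
z-row update in column x3: -5 − (-9)·1 = 4.

4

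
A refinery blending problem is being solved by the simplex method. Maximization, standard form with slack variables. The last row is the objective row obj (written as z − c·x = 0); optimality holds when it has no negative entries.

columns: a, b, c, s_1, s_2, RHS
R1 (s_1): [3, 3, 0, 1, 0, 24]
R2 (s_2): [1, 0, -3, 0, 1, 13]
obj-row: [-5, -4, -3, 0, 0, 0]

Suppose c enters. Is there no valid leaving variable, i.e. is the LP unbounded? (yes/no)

yes

Every constraint-row entry in column c is ≤ 0, so increasing c is unbounded.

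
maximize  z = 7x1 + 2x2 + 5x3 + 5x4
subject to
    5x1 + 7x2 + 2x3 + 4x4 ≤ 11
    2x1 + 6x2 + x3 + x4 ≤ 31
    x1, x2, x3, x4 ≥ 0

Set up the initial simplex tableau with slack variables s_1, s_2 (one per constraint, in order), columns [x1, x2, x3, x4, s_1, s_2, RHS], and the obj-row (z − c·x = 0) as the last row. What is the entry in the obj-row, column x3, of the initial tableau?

-5

The obj-row carries the negated objective coefficients: the x3 entry is -5.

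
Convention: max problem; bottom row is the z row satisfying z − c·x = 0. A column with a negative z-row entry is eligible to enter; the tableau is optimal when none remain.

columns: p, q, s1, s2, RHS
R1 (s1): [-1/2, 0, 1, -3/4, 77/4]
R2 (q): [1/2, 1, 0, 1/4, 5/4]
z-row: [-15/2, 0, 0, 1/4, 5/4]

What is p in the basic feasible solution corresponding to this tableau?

0

p is not in the basis, so in the current basic feasible solution p = 0.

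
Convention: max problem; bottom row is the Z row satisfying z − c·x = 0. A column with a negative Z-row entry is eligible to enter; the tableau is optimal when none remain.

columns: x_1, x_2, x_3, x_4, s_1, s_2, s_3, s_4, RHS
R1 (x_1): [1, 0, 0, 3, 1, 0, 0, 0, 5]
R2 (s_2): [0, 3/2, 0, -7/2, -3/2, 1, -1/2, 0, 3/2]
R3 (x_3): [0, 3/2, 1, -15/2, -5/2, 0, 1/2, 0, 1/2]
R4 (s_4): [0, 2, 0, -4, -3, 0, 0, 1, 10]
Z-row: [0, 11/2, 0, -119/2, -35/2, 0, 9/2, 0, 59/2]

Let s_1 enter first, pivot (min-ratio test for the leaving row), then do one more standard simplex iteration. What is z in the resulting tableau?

386/3

Ratio test on column s_1 — row 1: 5/1 = 5; row 2: entry -3/2 ≤ 0; row 3: entry -5/2 ≤ 0; row 4: entry -3 ≤ 0. Minimum is 5 at row 1 (x_1 leaves); pivot element 1.
Pivot on row 1; the Z-row RHS becomes 59/2 − (-35/2)·5 = 117.
Next entering variable (most negative Z-row entry -7): x_4.
Ratio test on column x_4 — row 1: 5/3 = 5/3; row 2: 9/1 = 9; row 3: entry 0 ≤ 0; row 4: 25/5 = 5. Minimum is 5/3 at row 1 (s_1 leaves); pivot element 3.
After the second pivot the Z-row RHS is 117 − (-7)·(5/3) = 386/3.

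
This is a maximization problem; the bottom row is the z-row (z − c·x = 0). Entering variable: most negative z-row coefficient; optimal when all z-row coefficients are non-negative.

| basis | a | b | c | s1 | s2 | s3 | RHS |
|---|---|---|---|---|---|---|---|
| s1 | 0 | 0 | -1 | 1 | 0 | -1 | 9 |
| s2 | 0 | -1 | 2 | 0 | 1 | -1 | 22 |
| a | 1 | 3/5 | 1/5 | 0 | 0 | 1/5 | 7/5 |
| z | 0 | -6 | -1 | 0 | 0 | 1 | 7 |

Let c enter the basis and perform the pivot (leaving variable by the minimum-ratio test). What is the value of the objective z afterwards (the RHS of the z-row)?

Ratio test on column c — row 1: entry -1 ≤ 0; row 2: 22/2 = 11; row 3: (7/5)/(1/5) = 7. Minimum is 7 at row 3 (a leaves); pivot element 1/5.
Pivot on row 3; the z-row RHS becomes 7 − (-1)·7 = 14.

14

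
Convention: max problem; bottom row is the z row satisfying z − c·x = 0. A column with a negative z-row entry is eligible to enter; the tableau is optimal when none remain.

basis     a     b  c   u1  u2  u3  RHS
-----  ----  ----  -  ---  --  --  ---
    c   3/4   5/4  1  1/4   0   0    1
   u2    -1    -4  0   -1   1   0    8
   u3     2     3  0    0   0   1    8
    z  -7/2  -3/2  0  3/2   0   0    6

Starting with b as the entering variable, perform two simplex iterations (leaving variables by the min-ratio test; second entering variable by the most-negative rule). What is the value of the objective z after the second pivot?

32/3

Ratio test on column b — row 1: 1/(5/4) = 4/5; row 2: entry -4 ≤ 0; row 3: 8/3 = 8/3. Minimum is 4/5 at row 1 (c leaves); pivot element 5/4.
Pivot on row 1; the z-row RHS becomes 6 − (-3/2)·(4/5) = 36/5.
Next entering variable (most negative z-row entry -13/5): a.
Ratio test on column a — row 1: (4/5)/(3/5) = 4/3; row 2: (56/5)/(7/5) = 8; row 3: (28/5)/(1/5) = 28. Minimum is 4/3 at row 1 (b leaves); pivot element 3/5.
After the second pivot the z-row RHS is 36/5 − (-13/5)·(4/3) = 32/3.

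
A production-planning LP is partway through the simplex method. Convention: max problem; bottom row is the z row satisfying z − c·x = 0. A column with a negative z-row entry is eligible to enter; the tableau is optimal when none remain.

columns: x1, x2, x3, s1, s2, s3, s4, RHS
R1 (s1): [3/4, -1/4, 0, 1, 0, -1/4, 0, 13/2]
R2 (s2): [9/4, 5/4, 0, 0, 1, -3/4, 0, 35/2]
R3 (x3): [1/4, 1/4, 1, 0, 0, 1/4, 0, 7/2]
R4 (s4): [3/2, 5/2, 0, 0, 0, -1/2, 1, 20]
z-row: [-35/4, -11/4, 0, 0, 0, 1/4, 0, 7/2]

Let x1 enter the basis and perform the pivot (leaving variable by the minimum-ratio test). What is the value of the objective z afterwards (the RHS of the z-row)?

Ratio test on column x1 — row 1: (13/2)/(3/4) = 26/3; row 2: (35/2)/(9/4) = 70/9; row 3: (7/2)/(1/4) = 14; row 4: 20/(3/2) = 40/3. Minimum is 70/9 at row 2 (s2 leaves); pivot element 9/4.
Pivot on row 2; the z-row RHS becomes 7/2 − (-35/4)·(70/9) = 644/9.

644/9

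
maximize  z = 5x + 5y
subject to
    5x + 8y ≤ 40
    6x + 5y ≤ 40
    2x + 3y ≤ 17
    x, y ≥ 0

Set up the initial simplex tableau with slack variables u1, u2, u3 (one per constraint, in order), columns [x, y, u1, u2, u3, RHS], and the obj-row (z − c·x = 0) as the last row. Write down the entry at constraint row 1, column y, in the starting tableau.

Constraint 1 has coefficient 8 on y.

8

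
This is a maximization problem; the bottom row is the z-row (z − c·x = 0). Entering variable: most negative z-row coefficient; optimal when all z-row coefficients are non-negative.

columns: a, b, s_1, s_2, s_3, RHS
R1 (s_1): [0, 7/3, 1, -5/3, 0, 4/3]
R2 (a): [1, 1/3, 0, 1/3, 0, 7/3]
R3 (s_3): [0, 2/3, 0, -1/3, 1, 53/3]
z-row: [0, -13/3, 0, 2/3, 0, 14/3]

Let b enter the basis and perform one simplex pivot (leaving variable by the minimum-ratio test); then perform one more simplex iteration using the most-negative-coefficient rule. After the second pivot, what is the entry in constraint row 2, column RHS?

15/4

Ratio test on column b — row 1: (4/3)/(7/3) = 4/7; row 2: (7/3)/(1/3) = 7; row 3: (53/3)/(2/3) = 53/2. Minimum is 4/7 at row 1 (s_1 leaves); pivot element 7/3.
Divide row 1 by 7/3; eliminate column b from the other rows.
Second iteration: most negative z-row entry is -17/7 in column s_2, so s_2 enters.
Ratio test on column s_2 — row 1: entry -5/7 ≤ 0; row 2: (15/7)/(4/7) = 15/4; row 3: (121/7)/(1/7) = 121. Minimum is 15/4 at row 2 (a leaves); pivot element 4/7.
Divide row 2 by 4/7; eliminate column s_2 from the other rows.
After both pivots, the entry at constraint row 2, column RHS is 15/4.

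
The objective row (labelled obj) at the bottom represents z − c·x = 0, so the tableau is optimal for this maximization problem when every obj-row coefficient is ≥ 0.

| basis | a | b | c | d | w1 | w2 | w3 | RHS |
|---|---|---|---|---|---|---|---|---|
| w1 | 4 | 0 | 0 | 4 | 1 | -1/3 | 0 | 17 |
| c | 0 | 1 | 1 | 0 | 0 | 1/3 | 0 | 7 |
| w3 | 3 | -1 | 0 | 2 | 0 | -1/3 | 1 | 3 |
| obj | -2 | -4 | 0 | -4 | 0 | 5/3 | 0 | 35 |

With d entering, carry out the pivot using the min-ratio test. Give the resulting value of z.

Ratio test on column d — row 1: 17/4 = 17/4; row 2: entry 0 ≤ 0; row 3: 3/2 = 3/2. Minimum is 3/2 at row 3 (w3 leaves); pivot element 2.
Pivot on row 3; the obj-row RHS becomes 35 − (-4)·(3/2) = 41.

41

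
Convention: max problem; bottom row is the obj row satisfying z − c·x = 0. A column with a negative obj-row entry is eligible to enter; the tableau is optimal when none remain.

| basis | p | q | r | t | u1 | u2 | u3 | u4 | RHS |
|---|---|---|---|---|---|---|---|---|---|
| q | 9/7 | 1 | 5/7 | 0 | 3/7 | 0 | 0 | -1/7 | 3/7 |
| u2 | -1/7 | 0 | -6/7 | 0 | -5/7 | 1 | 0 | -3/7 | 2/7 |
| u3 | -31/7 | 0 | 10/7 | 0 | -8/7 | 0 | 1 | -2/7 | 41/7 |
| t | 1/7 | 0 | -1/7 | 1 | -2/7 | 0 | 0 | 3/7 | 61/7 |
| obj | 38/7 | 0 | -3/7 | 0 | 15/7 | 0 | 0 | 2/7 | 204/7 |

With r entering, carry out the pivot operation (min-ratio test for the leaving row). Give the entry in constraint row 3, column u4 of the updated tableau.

0

Ratio test on column r — row 1: (3/7)/(5/7) = 3/5; row 2: entry -6/7 ≤ 0; row 3: (41/7)/(10/7) = 41/10; row 4: entry -1/7 ≤ 0. Minimum is 3/5 at row 1 (q leaves); pivot element 5/7.
Divide row 1 by 5/7; eliminate column r from the other rows.
Row 3 update in column u4: -2/7 − (10/7)·(-1/5) = 0.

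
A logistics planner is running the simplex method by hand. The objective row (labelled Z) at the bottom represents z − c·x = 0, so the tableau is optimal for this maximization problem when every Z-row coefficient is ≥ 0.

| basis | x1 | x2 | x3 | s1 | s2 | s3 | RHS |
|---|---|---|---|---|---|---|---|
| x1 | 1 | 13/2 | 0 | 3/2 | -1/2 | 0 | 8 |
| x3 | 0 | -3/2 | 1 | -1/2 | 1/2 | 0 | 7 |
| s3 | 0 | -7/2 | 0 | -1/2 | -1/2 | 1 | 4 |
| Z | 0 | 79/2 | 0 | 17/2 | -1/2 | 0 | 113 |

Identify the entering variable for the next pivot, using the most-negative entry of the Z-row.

Negative Z-row entries: s2: -1/2.
The most negative is -1/2 in column s2, so s2 enters.

s2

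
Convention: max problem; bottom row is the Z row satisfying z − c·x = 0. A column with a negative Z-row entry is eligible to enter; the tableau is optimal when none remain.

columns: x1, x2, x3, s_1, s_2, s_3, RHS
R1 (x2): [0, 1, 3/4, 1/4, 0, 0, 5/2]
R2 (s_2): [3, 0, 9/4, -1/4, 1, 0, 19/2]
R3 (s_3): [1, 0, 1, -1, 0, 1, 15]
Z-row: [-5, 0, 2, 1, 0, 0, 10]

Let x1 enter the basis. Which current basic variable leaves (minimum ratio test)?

Column x1 entries and ratios — x2: 0 ≤ 0, skip; s_2: (19/2)/3 = 19/6; s_3: 15/1 = 15.
Smallest ratio is 19/6 in the row of s_2, so s_2 leaves.

s_2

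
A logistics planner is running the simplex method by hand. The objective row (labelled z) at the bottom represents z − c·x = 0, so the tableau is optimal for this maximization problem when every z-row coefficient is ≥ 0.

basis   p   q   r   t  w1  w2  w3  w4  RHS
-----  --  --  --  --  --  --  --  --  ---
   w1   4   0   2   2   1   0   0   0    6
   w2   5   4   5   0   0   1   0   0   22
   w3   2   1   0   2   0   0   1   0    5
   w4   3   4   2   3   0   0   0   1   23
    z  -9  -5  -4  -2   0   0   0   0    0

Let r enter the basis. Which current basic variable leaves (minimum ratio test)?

Column r entries and ratios — w1: 6/2 = 3; w2: 22/5 = 22/5; w3: 0 ≤ 0, skip; w4: 23/2 = 23/2.
Smallest ratio is 3 in the row of w1, so w1 leaves.

w1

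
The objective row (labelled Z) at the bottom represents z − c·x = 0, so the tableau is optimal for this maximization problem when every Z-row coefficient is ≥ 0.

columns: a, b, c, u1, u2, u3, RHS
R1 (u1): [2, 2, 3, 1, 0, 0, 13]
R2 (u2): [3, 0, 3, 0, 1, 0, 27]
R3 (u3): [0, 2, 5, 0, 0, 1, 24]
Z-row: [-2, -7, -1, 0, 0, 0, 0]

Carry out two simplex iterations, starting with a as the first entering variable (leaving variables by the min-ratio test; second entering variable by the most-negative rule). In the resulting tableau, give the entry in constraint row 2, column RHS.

27

Ratio test on column a — row 1: 13/2 = 13/2; row 2: 27/3 = 9; row 3: entry 0 ≤ 0. Minimum is 13/2 at row 1 (u1 leaves); pivot element 2.
Divide row 1 by 2; eliminate column a from the other rows.
Second iteration: most negative Z-row entry is -5 in column b, so b enters.
Ratio test on column b — row 1: (13/2)/1 = 13/2; row 2: entry -3 ≤ 0; row 3: 24/2 = 12. Minimum is 13/2 at row 1 (a leaves); pivot element 1.
Divide row 1 by 1; eliminate column b from the other rows.
After both pivots, the entry at constraint row 2, column RHS is 27.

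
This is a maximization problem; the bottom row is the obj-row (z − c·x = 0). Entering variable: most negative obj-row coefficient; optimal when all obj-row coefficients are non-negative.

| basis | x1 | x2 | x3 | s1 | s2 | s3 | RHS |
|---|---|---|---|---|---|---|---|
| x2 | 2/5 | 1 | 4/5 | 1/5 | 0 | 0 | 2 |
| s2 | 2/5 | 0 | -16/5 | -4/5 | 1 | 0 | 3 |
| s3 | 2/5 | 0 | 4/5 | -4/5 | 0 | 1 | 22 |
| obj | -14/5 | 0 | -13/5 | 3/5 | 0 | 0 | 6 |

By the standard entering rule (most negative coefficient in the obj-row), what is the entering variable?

Negative obj-row entries: x1: -14/5, x3: -13/5.
The most negative is -14/5 in column x1, so x1 enters.

x1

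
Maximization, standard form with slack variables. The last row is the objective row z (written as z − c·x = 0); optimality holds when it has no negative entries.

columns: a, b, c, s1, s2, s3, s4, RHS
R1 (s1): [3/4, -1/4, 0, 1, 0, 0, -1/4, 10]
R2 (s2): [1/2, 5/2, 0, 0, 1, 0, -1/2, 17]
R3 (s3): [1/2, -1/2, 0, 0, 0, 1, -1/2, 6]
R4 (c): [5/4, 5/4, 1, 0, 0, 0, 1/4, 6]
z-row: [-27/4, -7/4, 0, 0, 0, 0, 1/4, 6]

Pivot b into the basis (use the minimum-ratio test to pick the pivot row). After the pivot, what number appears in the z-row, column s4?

3/5

Ratio test on column b — row 1: entry -1/4 ≤ 0; row 2: 17/(5/2) = 34/5; row 3: entry -1/2 ≤ 0; row 4: 6/(5/4) = 24/5. Minimum is 24/5 at row 4 (c leaves); pivot element 5/4.
Divide row 4 by 5/4; eliminate column b from the other rows.
z-row update in column s4: 1/4 − (-7/4)·(1/5) = 3/5.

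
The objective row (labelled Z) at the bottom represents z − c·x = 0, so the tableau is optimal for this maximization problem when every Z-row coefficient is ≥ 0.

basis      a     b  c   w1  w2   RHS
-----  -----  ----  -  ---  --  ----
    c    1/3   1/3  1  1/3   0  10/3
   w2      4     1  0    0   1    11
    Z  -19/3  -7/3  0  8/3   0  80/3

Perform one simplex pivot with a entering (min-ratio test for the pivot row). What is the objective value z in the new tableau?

529/12

Ratio test on column a — row 1: (10/3)/(1/3) = 10; row 2: 11/4 = 11/4. Minimum is 11/4 at row 2 (w2 leaves); pivot element 4.
Pivot on row 2; the Z-row RHS becomes 80/3 − (-19/3)·(11/4) = 529/12.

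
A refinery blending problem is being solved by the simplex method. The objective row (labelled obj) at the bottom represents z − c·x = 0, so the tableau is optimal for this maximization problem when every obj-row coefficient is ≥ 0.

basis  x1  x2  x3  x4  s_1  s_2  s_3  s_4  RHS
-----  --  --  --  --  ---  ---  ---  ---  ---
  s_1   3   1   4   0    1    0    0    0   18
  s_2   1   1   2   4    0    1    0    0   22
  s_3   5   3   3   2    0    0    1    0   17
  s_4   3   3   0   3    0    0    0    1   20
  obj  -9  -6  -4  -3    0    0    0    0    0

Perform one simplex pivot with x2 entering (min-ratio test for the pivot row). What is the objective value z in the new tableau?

34

Ratio test on column x2 — row 1: 18/1 = 18; row 2: 22/1 = 22; row 3: 17/3 = 17/3; row 4: 20/3 = 20/3. Minimum is 17/3 at row 3 (s_3 leaves); pivot element 3.
Pivot on row 3; the obj-row RHS becomes 0 − (-6)·(17/3) = 34.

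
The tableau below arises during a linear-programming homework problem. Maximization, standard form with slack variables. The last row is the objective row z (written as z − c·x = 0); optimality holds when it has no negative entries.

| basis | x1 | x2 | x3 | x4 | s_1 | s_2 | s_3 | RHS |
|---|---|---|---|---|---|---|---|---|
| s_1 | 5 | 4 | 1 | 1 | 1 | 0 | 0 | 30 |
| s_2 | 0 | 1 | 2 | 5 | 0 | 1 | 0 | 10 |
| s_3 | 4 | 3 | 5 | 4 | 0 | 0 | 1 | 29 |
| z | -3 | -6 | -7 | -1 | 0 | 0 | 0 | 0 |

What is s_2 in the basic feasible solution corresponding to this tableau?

10

s_2 is basic (row 2); its value is the RHS of that row, 10.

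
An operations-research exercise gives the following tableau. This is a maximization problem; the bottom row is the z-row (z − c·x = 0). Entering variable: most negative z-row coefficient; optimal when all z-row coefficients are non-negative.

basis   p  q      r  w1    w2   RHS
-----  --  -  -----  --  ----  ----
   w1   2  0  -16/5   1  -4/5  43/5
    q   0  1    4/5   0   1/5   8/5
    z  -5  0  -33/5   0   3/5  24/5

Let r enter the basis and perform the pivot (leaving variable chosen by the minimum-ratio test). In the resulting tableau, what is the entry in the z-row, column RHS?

Ratio test on column r — row 1: entry -16/5 ≤ 0; row 2: (8/5)/(4/5) = 2. Minimum is 2 at row 2 (q leaves); pivot element 4/5.
Divide row 2 by 4/5; eliminate column r from the other rows.
z-row update in column RHS: 24/5 − (-33/5)·2 = 18.

18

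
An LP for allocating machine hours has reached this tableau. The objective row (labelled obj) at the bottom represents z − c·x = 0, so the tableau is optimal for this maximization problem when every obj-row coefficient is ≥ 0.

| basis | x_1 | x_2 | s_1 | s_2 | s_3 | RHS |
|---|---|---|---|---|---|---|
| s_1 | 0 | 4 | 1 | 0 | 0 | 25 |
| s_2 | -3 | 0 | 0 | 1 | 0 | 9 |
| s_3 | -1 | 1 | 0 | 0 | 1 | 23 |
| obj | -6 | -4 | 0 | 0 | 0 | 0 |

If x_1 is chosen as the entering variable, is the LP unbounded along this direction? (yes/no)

yes

Every constraint-row entry in column x_1 is ≤ 0, so increasing x_1 is unbounded.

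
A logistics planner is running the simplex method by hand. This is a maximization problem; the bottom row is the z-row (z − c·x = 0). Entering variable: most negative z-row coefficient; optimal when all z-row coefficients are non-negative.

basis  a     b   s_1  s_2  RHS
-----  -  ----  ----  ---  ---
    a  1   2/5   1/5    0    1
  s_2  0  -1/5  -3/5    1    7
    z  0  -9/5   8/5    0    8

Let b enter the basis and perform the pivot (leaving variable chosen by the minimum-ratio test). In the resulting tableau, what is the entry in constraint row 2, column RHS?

Ratio test on column b — row 1: 1/(2/5) = 5/2; row 2: entry -1/5 ≤ 0. Minimum is 5/2 at row 1 (a leaves); pivot element 2/5.
Divide row 1 by 2/5; eliminate column b from the other rows.
Row 2 update in column RHS: 7 − (-1/5)·(5/2) = 15/2.

15/2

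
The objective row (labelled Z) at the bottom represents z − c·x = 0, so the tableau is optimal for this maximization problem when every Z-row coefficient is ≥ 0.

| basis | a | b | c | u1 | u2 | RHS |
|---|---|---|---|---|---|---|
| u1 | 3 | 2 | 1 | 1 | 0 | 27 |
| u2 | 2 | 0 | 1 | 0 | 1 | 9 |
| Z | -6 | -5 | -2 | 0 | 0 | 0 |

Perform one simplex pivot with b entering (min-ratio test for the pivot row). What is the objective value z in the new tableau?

Ratio test on column b — row 1: 27/2 = 27/2; row 2: entry 0 ≤ 0. Minimum is 27/2 at row 1 (u1 leaves); pivot element 2.
Pivot on row 1; the Z-row RHS becomes 0 − (-5)·(27/2) = 135/2.

135/2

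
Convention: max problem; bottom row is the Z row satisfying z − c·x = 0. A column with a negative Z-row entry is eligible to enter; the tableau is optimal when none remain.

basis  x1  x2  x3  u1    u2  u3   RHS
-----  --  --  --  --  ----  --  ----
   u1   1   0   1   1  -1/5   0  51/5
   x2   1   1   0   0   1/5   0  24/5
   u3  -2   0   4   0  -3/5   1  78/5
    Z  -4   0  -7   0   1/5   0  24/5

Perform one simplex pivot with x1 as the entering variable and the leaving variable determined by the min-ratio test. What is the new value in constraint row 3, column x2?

Ratio test on column x1 — row 1: (51/5)/1 = 51/5; row 2: (24/5)/1 = 24/5; row 3: entry -2 ≤ 0. Minimum is 24/5 at row 2 (x2 leaves); pivot element 1.
Divide row 2 by 1; eliminate column x1 from the other rows.
Row 3 update in column x2: 0 − (-2)·1 = 2.

2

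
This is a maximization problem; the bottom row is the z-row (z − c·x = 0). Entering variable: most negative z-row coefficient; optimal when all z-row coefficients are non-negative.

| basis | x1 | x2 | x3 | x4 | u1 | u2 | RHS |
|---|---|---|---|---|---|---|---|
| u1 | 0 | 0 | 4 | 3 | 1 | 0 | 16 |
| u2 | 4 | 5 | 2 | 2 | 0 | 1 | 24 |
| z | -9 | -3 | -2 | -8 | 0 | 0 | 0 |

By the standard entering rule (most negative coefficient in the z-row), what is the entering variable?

Negative z-row entries: x1: -9, x2: -3, x3: -2, x4: -8.
The most negative is -9 in column x1, so x1 enters.

x1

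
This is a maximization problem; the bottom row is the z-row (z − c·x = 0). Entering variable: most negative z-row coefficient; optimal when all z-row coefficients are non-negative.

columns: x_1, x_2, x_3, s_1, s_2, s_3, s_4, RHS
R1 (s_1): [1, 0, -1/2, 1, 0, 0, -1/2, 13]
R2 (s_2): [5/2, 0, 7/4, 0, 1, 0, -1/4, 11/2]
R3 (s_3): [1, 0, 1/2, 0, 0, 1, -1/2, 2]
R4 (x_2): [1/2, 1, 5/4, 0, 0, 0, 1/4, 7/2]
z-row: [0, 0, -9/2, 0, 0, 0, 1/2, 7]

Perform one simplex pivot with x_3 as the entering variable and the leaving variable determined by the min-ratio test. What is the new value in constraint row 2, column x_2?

Ratio test on column x_3 — row 1: entry -1/2 ≤ 0; row 2: (11/2)/(7/4) = 22/7; row 3: 2/(1/2) = 4; row 4: (7/2)/(5/4) = 14/5. Minimum is 14/5 at row 4 (x_2 leaves); pivot element 5/4.
Divide row 4 by 5/4; eliminate column x_3 from the other rows.
Row 2 update in column x_2: 0 − (7/4)·(4/5) = -7/5.

-7/5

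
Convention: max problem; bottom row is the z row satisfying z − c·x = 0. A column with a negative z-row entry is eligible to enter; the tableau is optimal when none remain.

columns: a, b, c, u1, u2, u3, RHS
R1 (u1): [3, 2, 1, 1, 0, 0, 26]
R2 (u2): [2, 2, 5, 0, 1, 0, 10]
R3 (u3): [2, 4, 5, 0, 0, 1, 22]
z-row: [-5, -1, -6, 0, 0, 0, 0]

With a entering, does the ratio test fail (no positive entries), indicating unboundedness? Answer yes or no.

no

Column a has positive entries in row(s) 1, 2, 3, so the ratio test bounds it — not unbounded.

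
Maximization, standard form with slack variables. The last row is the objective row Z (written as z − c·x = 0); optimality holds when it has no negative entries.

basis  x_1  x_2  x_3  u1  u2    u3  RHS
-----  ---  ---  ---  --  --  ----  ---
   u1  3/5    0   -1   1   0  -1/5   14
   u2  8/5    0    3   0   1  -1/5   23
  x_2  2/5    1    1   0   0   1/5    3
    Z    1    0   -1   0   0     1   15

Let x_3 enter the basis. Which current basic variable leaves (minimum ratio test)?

x_2

Column x_3 entries and ratios — u1: -1 ≤ 0, skip; u2: 23/3 = 23/3; x_2: 3/1 = 3.
Smallest ratio is 3 in the row of x_2, so x_2 leaves.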